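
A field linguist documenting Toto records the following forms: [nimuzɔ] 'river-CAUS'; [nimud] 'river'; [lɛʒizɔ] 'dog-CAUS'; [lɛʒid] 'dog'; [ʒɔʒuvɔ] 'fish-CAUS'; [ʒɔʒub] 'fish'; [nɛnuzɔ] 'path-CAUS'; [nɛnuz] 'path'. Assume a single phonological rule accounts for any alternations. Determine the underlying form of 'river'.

/nimud/

The stem for 'river' ends in [z] in [nimuzɔ] but [d] in [nimud].
The stem 'path' ([nɛnuzɔ], [nɛnuz]) shows [z] unchanged in both environments, so [z] cannot be basic with [d] derived in isolation.
The alternation reflects intervocalic spirantization: voiced stops become fricatives between vowels. /d/ is underlying.
So 'river' = /nimud/.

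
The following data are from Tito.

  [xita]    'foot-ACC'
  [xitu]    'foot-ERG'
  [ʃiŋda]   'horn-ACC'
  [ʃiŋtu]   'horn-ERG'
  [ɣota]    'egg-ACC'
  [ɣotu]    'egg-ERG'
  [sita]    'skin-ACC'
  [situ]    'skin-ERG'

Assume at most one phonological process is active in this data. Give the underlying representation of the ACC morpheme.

/-da/

The ACC suffix surfaces as [-da] and [-ta], depending on the final segment of the stem.
By contrast the ERG suffix keeps its initial [t] throughout — that segment must be underlying.
So the underlying form is /-da/, and voiced stops become voiceless after a vowel.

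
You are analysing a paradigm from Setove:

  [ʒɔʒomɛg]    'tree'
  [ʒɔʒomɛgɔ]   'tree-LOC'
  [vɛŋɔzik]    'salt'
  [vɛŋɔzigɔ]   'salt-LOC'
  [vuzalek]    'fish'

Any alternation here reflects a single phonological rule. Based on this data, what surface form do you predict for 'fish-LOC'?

The stem for 'salt' ends in [k] in [vɛŋɔzik] but [g] in [vɛŋɔzigɔ].
If /g/ were underlying and a rule turned it into [k] in isolation, 'tree' would also alternate; but it has [g] in both [ʒɔʒomɛg] and [ʒɔʒomɛgɔ].
The alternation reflects intervocalic voicing: voiceless stops become voiced between vowels. /k/ is underlying.
From [vuzalek] the stem 'fish' is /vuzalek/; between vowels this yields [vuzalegɔ].

[vuzalegɔ]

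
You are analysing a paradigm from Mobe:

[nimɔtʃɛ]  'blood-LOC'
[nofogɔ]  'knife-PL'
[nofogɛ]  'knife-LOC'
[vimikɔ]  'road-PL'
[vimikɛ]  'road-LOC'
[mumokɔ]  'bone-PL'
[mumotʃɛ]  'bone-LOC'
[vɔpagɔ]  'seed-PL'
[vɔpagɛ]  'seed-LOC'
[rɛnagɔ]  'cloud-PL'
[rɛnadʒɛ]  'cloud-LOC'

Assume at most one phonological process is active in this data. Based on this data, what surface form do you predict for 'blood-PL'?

[nimɔkɔ]

The root 'bone' surfaces as [mumokɔ] and [mumotʃɛ], with a stem-final [k] ~ [tʃ] alternation.
The stem 'road' ([vimikɔ], [vimikɛ]) shows [k] unchanged in both environments, so [k] cannot be basic with [tʃ] derived before the LOC suffix.
So /tʃ/ is underlying, and a rule of depalatalization — palato-alveolar /tʃ/ and /dʒ/ become [k] and [g] when no front vowel follows — gives [k].
From [nimɔtʃɛ] the stem 'blood' is /nimɔtʃ/; when no front vowel follows this yields [nimɔkɔ].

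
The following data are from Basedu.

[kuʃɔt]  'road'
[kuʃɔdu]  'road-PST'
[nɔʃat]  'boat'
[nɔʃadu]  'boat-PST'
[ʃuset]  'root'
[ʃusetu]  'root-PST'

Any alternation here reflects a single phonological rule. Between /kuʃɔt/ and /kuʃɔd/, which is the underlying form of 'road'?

The stem for 'road' ends in [t] in [kuʃɔt] but [d] in [kuʃɔdu].
The stem 'root' ([ʃuset], [ʃusetu]) shows [t] unchanged in both environments, so [t] cannot be basic with [d] derived before the PST suffix.
The underlying segment must be /d/; voiced obstruents become voiceless word-finally, yielding [t] there.

/kuʃɔd/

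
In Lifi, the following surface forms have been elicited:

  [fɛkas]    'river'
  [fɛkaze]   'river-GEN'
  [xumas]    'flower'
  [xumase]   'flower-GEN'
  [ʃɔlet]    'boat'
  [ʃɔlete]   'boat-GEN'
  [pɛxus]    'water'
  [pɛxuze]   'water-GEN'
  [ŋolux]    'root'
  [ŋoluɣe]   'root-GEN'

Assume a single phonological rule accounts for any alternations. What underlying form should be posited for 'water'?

/pɛxuz/

The root 'water' surfaces as [pɛxus] and [pɛxuze], with a stem-final [s] ~ [z] alternation.
If /s/ were underlying and a rule turned it into [z] before the GEN suffix, 'flower' would also alternate; but it has [s] in both [xumas] and [xumase].
So /z/ is underlying, and a rule of word-final obstruent devoicing — voiced obstruents become voiceless word-finally — gives [s].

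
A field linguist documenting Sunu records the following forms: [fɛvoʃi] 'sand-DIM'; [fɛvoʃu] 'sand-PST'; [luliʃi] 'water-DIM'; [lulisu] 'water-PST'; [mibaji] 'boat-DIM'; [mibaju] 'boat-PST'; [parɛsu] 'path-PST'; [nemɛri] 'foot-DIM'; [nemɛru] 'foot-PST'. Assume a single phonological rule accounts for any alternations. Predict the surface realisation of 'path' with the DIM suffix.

[parɛʃi]

In [luliʃi] and [lulisu] the final segment of 'water' alternates: [ʃ] ~ [s].
If /ʃ/ were underlying and a rule turned it into [s] before the PST suffix, 'sand' would also alternate; but it has [ʃ] in both [fɛvoʃi] and [fɛvoʃu].
The alternation reflects palatalization before a front vowel: /s/ becomes palato-alveolar [ʃ] before a front vowel. /s/ is underlying.
From [parɛsu] the stem 'path' is /parɛs/; before a front vowel this yields [parɛʃi].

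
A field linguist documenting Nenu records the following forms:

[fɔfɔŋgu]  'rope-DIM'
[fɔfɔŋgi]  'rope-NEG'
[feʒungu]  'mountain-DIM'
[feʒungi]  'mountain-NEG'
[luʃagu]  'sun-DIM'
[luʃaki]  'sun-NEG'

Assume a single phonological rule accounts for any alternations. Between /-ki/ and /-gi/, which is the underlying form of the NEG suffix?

/-ki/

The NEG morpheme has two allomorphs, [-gi] and [-ki].
The DIM suffix, which begins with [g], is invariant after every stem; so [g] is not altered by any rule here.
So the underlying form is /-ki/, and voiceless stops become voiced after a nasal.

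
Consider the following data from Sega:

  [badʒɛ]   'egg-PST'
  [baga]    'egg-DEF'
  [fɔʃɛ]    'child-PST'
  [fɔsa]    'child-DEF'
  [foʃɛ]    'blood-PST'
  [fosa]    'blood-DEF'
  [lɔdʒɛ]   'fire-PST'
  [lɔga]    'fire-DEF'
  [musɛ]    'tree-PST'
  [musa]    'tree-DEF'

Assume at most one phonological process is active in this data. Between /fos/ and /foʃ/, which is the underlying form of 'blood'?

/foʃ/

The root 'blood' surfaces as [foʃɛ] and [fosa], with a stem-final [ʃ] ~ [s] alternation.
Compare 'tree', with invariant [s] in [musɛ] and [musa]: an analysis with underlying /s/ and a rule producing [ʃ] before the PST suffix would wrongly predict alternation here too.
So /ʃ/ is underlying, and a rule of depalatalization — palato-alveolar /dʒ/ and /ʃ/ become [g] and [s] when no front vowel follows — gives [s].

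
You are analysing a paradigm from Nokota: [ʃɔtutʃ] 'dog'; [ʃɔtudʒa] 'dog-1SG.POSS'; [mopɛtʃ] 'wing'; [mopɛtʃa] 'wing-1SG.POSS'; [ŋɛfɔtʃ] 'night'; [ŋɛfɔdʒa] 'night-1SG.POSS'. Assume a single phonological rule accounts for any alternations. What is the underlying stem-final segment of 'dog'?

'dog' shows [tʃ] ~ [dʒ] at the end of the stem ([ʃɔtutʃ] vs [ʃɔtudʒa]).
If /tʃ/ were underlying and a rule turned it into [dʒ] before the 1SG.POSS suffix, 'wing' would also alternate; but it has [tʃ] in both [mopɛtʃ] and [mopɛtʃa].
So /dʒ/ is underlying, and a rule of word-final obstruent devoicing — voiced obstruents become voiceless word-finally — gives [tʃ].

/dʒ/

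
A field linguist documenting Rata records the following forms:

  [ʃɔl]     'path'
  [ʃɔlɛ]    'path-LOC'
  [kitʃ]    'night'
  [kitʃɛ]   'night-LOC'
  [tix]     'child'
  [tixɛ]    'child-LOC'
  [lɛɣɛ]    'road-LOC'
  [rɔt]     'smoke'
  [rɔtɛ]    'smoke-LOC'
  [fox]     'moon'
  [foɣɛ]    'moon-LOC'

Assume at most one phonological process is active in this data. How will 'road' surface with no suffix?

[lɛx]

The stem for 'moon' ends in [x] in [fox] but [ɣ] in [foɣɛ].
If /x/ were underlying and a rule turned it into [ɣ] before the LOC suffix, 'child' would also alternate; but it has [x] in both [tix] and [tixɛ].
The underlying segment must be /ɣ/; voiced obstruents become voiceless word-finally, yielding [x] there.
The one attested form of 'road', [lɛɣɛ], shows underlying /lɛɣ/. Applying the same rule word-finally gives [lɛx].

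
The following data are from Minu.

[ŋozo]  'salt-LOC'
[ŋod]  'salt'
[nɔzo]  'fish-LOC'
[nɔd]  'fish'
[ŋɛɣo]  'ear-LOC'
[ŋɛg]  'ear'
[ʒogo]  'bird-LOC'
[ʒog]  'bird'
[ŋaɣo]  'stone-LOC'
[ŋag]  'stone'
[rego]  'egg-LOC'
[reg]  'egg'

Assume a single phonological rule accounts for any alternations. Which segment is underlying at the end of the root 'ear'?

/ɣ/

The stem for 'ear' ends in [ɣ] in [ŋɛɣo] but [g] in [ŋɛg].
The stem 'egg' ([rego], [reg]) shows [g] unchanged in both environments, so [g] cannot be basic with [ɣ] derived before the LOC suffix.
Therefore /ɣ/ is basic and [g] is derived by word-final hardening (voiced fricatives become stops word-finally).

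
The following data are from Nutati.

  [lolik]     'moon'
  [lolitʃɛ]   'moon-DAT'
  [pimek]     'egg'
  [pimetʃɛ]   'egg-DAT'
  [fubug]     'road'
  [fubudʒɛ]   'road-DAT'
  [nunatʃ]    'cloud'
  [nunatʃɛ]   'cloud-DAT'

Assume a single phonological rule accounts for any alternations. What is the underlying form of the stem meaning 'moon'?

The stem for 'moon' ends in [k] in [lolik] but [tʃ] in [lolitʃɛ].
If /tʃ/ were underlying and a rule turned it into [k] in isolation, 'cloud' would also alternate; but it has [tʃ] in both [nunatʃ] and [nunatʃɛ].
So /k/ is underlying, and a rule of palatalization before a front vowel — /k/ and /g/ become palato-alveolar [tʃ] and [dʒ] before a front vowel — gives [tʃ].

/lolik/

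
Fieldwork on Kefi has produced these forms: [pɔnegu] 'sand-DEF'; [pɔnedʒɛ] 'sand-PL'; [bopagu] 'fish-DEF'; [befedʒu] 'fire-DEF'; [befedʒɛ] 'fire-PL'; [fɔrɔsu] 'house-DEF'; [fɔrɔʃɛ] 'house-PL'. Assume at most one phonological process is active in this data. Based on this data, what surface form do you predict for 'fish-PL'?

[bopadʒɛ]

'sand' shows [g] ~ [dʒ] at the end of the stem ([pɔnegu] vs [pɔnedʒɛ]).
If /dʒ/ were underlying and a rule turned it into [g] before the DEF suffix, 'fire' would also alternate; but it has [dʒ] in both [befedʒu] and [befedʒɛ].
The underlying segment must be /g/; /g/ and /s/ become palato-alveolar [dʒ] and [ʃ] before a front vowel, yielding [dʒ] there.
From [bopagu] the stem 'fish' is /bopag/; before a front vowel this yields [bopadʒɛ].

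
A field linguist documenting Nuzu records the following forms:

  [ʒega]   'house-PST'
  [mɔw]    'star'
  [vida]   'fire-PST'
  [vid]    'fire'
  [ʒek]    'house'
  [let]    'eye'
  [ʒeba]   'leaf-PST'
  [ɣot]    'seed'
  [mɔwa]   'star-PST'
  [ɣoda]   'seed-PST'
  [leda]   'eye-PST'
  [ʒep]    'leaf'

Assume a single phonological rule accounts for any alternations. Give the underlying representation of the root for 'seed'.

/ɣot/

The stem for 'seed' ends in [t] in [ɣot] but [d] in [ɣoda].
But 'fire' keeps [d] in both environments ([vid], [vida]), so there is no rule changing /d/ to [t] in isolation.
The alternation reflects intervocalic voicing: voiceless stops become voiced between vowels. /t/ is underlying.
Hence 'seed' is /ɣot/ underlyingly.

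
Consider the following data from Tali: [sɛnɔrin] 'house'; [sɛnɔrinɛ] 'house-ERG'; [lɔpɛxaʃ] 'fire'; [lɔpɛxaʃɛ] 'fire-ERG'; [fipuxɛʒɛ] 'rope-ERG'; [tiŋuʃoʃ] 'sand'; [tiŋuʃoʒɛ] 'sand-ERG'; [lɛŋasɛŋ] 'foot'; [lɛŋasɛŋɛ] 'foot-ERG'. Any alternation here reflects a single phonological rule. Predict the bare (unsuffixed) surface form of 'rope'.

The stem for 'sand' ends in [ʃ] in [tiŋuʃoʃ] but [ʒ] in [tiŋuʃoʒɛ].
The stem 'fire' ([lɔpɛxaʃ], [lɔpɛxaʃɛ]) shows [ʃ] unchanged in both environments, so [ʃ] cannot be basic with [ʒ] derived before the ERG suffix.
The underlying segment must be /ʒ/; voiced obstruents become voiceless word-finally, yielding [ʃ] there.
From [fipuxɛʒɛ] the stem 'rope' is /fipuxɛʒ/; word-finally this yields [fipuxɛʃ].

[fipuxɛʃ]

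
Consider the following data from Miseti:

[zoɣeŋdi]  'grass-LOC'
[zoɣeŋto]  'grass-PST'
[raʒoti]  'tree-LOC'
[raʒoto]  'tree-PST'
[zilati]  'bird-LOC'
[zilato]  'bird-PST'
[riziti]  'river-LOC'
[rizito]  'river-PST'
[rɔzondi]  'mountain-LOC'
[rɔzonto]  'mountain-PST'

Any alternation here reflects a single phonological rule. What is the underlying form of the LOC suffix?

The LOC suffix surfaces as [-di] and [-ti], depending on the final segment of the stem.
The PST suffix, which begins with [t], is invariant after every stem; so [t] is not altered by any rule here.
So the underlying form is /-di/, and voiced stops become voiceless after a vowel.

/-di/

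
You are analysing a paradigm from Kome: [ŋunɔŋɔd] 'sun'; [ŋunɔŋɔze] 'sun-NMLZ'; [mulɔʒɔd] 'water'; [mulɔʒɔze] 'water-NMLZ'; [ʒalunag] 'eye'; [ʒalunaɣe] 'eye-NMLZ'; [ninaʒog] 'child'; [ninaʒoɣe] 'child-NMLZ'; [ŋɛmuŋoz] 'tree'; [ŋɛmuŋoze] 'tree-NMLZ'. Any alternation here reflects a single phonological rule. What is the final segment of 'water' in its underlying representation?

/d/

The stem for 'water' ends in [d] in [mulɔʒɔd] but [z] in [mulɔʒɔze].
But 'tree' keeps [z] in both environments ([ŋɛmuŋoz], [ŋɛmuŋoze]), so there is no rule changing /z/ to [d] in isolation.
Therefore /d/ is basic and [z] is derived by intervocalic spirantization (voiced stops become fricatives between vowels).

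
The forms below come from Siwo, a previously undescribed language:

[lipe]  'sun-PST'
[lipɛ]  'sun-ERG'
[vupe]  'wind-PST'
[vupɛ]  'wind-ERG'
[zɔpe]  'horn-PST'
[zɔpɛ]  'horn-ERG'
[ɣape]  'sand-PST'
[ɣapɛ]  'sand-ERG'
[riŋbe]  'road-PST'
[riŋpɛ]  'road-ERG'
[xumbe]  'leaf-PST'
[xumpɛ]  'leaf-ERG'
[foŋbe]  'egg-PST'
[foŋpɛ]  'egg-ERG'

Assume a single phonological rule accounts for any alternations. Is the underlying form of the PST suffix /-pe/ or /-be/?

/-be/

The PST morpheme has two allomorphs, [-be] and [-pe].
The ERG suffix, which begins with [p], is invariant after every stem; so [p] is not altered by any rule here.
So the underlying form is /-be/, and voiced stops become voiceless after a vowel.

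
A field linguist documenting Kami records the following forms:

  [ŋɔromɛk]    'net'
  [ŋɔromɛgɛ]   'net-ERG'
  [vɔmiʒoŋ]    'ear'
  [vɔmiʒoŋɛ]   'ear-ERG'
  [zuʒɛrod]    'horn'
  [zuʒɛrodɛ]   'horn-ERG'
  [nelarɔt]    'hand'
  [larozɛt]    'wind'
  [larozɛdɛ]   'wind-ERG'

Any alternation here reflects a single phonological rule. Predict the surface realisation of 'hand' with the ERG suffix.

In [larozɛt] and [larozɛdɛ] the final segment of 'wind' alternates: [t] ~ [d].
But 'horn' keeps [d] in both environments ([zuʒɛrod], [zuʒɛrodɛ]), so there is no rule changing /d/ to [t] in isolation.
So /t/ is underlying, and a rule of intervocalic voicing — voiceless stops become voiced between vowels — gives [d].
The one attested form of 'hand', [nelarɔt], shows underlying /nelarɔt/. Applying the same rule between vowels gives [nelarɔdɛ].

[nelarɔdɛ]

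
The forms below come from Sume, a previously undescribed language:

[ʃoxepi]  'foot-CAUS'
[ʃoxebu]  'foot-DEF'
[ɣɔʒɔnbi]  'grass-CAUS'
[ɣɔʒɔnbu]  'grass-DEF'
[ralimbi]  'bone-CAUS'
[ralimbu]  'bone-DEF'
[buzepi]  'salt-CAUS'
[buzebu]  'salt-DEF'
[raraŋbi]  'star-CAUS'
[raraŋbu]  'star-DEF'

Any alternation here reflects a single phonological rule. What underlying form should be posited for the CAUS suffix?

The CAUS suffix surfaces as [-bi] and [-pi], depending on the final segment of the stem.
The DEF suffix, which begins with [b], is invariant after every stem; so [b] is not altered by any rule here.
The CAUS suffix is therefore /-pi/ underlyingly, with post-nasal voicing: voiceless stops become voiced after a nasal.

/-pi/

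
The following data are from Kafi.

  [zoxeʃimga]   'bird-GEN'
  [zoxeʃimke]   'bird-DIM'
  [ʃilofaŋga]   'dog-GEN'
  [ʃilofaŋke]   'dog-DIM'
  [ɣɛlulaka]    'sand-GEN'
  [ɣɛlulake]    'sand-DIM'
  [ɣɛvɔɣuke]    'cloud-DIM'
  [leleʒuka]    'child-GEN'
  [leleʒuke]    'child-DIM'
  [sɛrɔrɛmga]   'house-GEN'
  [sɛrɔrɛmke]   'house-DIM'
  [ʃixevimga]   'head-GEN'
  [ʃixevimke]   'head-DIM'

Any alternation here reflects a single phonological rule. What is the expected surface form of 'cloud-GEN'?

The GEN morpheme has two allomorphs, [-ga] and [-ka].
By contrast the DIM suffix keeps its initial [k] throughout — that segment must be underlying.
So the underlying form is /-ga/, and voiced stops become voiceless after a vowel.
After 'cloud', which ends in a vowel, the suffix surfaces as [-ka], giving [ɣɛvɔɣuka].

[ɣɛvɔɣuka]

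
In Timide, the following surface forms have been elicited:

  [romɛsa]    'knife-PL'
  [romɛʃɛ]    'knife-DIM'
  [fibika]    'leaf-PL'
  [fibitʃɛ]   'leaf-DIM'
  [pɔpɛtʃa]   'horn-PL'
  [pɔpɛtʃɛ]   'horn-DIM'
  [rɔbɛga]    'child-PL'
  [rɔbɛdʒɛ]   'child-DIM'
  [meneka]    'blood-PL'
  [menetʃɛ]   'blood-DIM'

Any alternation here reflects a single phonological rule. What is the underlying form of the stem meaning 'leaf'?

In [fibika] and [fibitʃɛ] the final segment of 'leaf' alternates: [k] ~ [tʃ].
The stem 'horn' ([pɔpɛtʃa], [pɔpɛtʃɛ]) shows [tʃ] unchanged in both environments, so [tʃ] cannot be basic with [k] derived before the PL suffix.
The alternation reflects palatalization before a front vowel: /k/, /g/ and /s/ become palato-alveolar [tʃ], [dʒ] and [ʃ] before a front vowel. /k/ is underlying.

/fibik/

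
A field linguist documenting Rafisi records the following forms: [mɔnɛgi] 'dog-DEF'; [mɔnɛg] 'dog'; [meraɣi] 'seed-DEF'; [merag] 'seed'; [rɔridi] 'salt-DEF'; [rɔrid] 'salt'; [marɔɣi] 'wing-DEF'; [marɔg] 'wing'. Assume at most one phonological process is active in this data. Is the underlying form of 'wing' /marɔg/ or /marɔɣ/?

The stem for 'wing' ends in [ɣ] in [marɔɣi] but [g] in [marɔg].
If /g/ were underlying and a rule turned it into [ɣ] before the DEF suffix, 'dog' would also alternate; but it has [g] in both [mɔnɛgi] and [mɔnɛg].
Therefore /ɣ/ is basic and [g] is derived by word-final hardening (voiced fricatives become stops word-finally).

/marɔɣ/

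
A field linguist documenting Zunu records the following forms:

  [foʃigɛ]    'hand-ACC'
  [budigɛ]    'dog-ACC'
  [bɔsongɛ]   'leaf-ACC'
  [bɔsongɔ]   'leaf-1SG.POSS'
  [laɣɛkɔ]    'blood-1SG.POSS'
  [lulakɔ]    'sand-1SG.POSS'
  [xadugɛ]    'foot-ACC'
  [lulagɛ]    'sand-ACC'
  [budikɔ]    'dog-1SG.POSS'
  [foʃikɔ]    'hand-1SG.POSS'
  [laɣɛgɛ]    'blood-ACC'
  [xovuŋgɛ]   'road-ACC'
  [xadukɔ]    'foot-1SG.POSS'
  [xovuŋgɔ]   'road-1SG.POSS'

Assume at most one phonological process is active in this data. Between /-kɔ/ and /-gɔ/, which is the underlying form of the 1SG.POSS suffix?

The 1SG.POSS suffix surfaces as [-gɔ] and [-kɔ], depending on the final segment of the stem.
The ACC suffix, which begins with [g], is invariant after every stem; so [g] is not altered by any rule here.
So the underlying form is /-kɔ/, and voiceless stops become voiced after a nasal.

/-kɔ/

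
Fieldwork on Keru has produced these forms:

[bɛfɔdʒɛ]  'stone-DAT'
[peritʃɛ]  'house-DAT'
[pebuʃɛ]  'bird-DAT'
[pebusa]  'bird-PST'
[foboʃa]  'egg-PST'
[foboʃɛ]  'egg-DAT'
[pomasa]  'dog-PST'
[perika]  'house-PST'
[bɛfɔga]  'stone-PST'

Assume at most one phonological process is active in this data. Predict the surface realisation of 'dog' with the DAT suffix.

[pomaʃɛ]

'bird' shows [s] ~ [ʃ] at the end of the stem ([pebusa] vs [pebuʃɛ]).
Compare 'egg', with invariant [ʃ] in [foboʃa] and [foboʃɛ]: an analysis with underlying /ʃ/ and a rule producing [s] before the PST suffix would wrongly predict alternation here too.
The underlying segment must be /s/; /k/, /g/ and /s/ become palato-alveolar [tʃ], [dʒ] and [ʃ] before a front vowel, yielding [ʃ] there.
From [pomasa] the stem 'dog' is /pomas/; before a front vowel this yields [pomaʃɛ].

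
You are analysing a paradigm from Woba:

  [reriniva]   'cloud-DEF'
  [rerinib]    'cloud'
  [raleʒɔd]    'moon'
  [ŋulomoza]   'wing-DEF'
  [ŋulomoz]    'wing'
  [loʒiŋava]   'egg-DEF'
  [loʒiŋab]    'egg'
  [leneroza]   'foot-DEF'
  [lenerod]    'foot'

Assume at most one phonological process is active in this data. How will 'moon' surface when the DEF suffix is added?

[raleʒɔza]

The stem for 'foot' ends in [z] in [leneroza] but [d] in [lenerod].
If /z/ were underlying and a rule turned it into [d] in isolation, 'wing' would also alternate; but it has [z] in both [ŋulomoza] and [ŋulomoz].
Therefore /d/ is basic and [z] is derived by intervocalic spirantization (voiced stops become fricatives between vowels).
From [raleʒɔd] the stem 'moon' is /raleʒɔd/; between vowels this yields [raleʒɔza].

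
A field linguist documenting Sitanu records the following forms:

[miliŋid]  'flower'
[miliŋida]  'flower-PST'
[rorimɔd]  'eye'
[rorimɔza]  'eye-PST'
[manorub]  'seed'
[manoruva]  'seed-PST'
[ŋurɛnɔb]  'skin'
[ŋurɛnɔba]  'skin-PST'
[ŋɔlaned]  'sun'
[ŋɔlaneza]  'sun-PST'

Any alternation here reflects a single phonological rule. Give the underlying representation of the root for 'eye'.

/rorimɔz/

In [rorimɔd] and [rorimɔza] the final segment of 'eye' alternates: [d] ~ [z].
Compare 'flower', with invariant [d] in [miliŋid] and [miliŋida]: an analysis with underlying /d/ and a rule producing [z] before the PST suffix would wrongly predict alternation here too.
So /z/ is underlying, and a rule of word-final hardening — voiced fricatives become stops word-finally — gives [d].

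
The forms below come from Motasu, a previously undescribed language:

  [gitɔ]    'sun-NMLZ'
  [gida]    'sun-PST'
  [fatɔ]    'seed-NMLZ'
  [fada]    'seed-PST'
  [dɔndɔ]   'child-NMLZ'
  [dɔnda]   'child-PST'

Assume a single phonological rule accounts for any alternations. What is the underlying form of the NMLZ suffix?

The NMLZ morpheme has two allomorphs, [-dɔ] and [-tɔ].
By contrast the PST suffix keeps its initial [d] throughout — that segment must be underlying.
The NMLZ suffix is therefore /-tɔ/ underlyingly, with post-nasal voicing: voiceless stops become voiced after a nasal.

/-tɔ/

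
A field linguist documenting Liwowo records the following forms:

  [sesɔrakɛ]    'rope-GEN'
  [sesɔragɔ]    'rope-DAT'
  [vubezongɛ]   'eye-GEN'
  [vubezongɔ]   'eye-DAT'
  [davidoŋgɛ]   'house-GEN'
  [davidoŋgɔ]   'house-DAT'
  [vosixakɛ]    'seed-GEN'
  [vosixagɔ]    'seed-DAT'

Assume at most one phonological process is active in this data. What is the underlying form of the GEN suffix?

The GEN morpheme has two allomorphs, [-gɛ] and [-kɛ].
By contrast the DAT suffix keeps its initial [g] throughout — that segment must be underlying.
The GEN suffix is therefore /-kɛ/ underlyingly, with post-nasal voicing: voiceless stops become voiced after a nasal.

/-kɛ/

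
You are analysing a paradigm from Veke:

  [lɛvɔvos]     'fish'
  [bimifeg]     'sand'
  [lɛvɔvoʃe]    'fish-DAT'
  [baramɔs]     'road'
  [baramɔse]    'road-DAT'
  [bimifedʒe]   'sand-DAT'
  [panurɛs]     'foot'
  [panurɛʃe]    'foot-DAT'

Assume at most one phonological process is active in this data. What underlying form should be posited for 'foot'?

The root 'foot' surfaces as [panurɛs] and [panurɛʃe], with a stem-final [s] ~ [ʃ] alternation.
But 'road' keeps [s] in both environments ([baramɔs], [baramɔse]), so there is no rule changing /s/ to [ʃ] before the DAT suffix.
So /ʃ/ is underlying, and a rule of depalatalization — palato-alveolar /dʒ/ and /ʃ/ become [g] and [s] when no front vowel follows — gives [s].

/panurɛʃ/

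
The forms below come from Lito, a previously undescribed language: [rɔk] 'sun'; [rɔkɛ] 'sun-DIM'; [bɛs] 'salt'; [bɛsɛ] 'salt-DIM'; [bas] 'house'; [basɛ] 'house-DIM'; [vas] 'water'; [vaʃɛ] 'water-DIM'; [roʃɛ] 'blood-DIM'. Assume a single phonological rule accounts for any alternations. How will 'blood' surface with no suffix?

The root 'water' surfaces as [vas] and [vaʃɛ], with a stem-final [s] ~ [ʃ] alternation.
If /s/ were underlying and a rule turned it into [ʃ] before the DIM suffix, 'salt' would also alternate; but it has [s] in both [bɛs] and [bɛsɛ].
Therefore /ʃ/ is basic and [s] is derived by depalatalization (palato-alveolar /ʃ/ becomes [s] when no front vowel follows).
From [roʃɛ] the stem 'blood' is /roʃ/; when no front vowel follows this yields [ros].

[ros]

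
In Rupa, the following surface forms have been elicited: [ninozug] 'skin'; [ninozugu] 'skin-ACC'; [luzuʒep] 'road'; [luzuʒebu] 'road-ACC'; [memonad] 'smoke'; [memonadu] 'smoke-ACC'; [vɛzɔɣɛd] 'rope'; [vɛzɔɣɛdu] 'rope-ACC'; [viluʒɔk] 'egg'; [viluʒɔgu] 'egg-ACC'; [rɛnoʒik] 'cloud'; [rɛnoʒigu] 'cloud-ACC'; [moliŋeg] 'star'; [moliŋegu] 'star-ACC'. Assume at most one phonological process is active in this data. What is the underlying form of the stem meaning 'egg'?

/viluʒɔk/

In [viluʒɔk] and [viluʒɔgu] the final segment of 'egg' alternates: [k] ~ [g].
Compare 'star', with invariant [g] in [moliŋeg] and [moliŋegu]: an analysis with underlying /g/ and a rule producing [k] in isolation would wrongly predict alternation here too.
Therefore /k/ is basic and [g] is derived by intervocalic voicing (voiceless stops become voiced between vowels).
The underlying form of 'egg' is therefore /viluʒɔk/.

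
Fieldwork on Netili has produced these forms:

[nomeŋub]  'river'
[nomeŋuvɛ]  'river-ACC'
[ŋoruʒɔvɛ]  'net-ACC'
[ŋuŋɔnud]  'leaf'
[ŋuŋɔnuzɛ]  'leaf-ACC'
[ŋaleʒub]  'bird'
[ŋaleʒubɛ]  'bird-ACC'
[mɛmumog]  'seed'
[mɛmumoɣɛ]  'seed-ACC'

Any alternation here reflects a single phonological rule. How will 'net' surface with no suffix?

The root 'river' surfaces as [nomeŋub] and [nomeŋuvɛ], with a stem-final [b] ~ [v] alternation.
The stem 'bird' ([ŋaleʒub], [ŋaleʒubɛ]) shows [b] unchanged in both environments, so [b] cannot be basic with [v] derived before the ACC suffix.
Therefore /v/ is basic and [b] is derived by word-final hardening (voiced fricatives become stops word-finally).
The one attested form of 'net', [ŋoruʒɔvɛ], shows underlying /ŋoruʒɔv/. Applying the same rule word-finally gives [ŋoruʒɔb].

[ŋoruʒɔb]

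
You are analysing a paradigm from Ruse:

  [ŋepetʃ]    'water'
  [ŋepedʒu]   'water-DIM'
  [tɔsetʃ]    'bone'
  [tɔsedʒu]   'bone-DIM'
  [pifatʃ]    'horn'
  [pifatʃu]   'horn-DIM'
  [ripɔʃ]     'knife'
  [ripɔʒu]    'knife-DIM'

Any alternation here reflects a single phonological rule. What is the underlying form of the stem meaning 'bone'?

/tɔsedʒ/

The stem for 'bone' ends in [tʃ] in [tɔsetʃ] but [dʒ] in [tɔsedʒu].
Compare 'horn', with invariant [tʃ] in [pifatʃ] and [pifatʃu]: an analysis with underlying /tʃ/ and a rule producing [dʒ] before the DIM suffix would wrongly predict alternation here too.
The underlying segment must be /dʒ/; voiced obstruents become voiceless word-finally, yielding [tʃ] there.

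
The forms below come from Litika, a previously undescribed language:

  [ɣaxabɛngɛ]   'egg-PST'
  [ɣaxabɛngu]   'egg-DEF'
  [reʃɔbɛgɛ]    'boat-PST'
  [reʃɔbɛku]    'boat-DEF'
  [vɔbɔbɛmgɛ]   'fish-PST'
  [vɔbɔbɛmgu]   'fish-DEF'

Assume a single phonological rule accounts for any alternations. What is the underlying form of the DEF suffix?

/-ku/

The DEF suffix surfaces as [-gu] and [-ku], depending on the final segment of the stem.
The PST suffix, which begins with [g], is invariant after every stem; so [g] is not altered by any rule here.
So the underlying form is /-ku/, and voiceless stops become voiced after a nasal.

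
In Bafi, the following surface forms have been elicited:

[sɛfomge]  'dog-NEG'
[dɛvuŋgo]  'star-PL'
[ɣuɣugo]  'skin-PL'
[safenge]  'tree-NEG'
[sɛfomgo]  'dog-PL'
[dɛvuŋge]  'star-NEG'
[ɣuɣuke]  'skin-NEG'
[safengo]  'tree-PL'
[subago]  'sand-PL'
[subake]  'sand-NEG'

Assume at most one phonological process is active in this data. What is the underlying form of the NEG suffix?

/-ke/

The NEG suffix surfaces as [-ge] and [-ke], depending on the final segment of the stem.
By contrast the PL suffix keeps its initial [g] throughout — that segment must be underlying.
The NEG suffix is therefore /-ke/ underlyingly, with post-nasal voicing: voiceless stops become voiced after a nasal.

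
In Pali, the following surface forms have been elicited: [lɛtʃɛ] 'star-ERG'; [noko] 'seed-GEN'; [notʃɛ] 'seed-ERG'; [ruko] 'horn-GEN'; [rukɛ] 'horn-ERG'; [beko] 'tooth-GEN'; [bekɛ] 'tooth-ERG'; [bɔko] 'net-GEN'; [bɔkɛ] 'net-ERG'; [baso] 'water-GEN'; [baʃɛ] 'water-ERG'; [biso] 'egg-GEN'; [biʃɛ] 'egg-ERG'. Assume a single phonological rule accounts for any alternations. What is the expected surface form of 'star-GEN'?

[lɛko]

The stem for 'seed' ends in [k] in [noko] but [tʃ] in [notʃɛ].
If /k/ were underlying and a rule turned it into [tʃ] before the ERG suffix, 'horn' would also alternate; but it has [k] in both [ruko] and [rukɛ].
Therefore /tʃ/ is basic and [k] is derived by depalatalization (palato-alveolar /tʃ/ and /ʃ/ become [k] and [s] when no front vowel follows).
The one attested form of 'star', [lɛtʃɛ], shows underlying /lɛtʃ/. Applying the same rule when no front vowel follows gives [lɛko].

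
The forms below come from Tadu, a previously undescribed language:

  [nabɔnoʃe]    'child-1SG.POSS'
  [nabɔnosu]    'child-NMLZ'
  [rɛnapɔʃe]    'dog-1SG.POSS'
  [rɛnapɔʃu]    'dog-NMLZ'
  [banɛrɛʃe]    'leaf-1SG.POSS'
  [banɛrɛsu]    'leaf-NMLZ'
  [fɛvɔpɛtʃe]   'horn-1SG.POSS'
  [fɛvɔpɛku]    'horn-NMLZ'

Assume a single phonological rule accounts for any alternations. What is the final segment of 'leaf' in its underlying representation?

/s/

The root 'leaf' surfaces as [banɛrɛʃe] and [banɛrɛsu], with a stem-final [ʃ] ~ [s] alternation.
But 'dog' keeps [ʃ] in both environments ([rɛnapɔʃe], [rɛnapɔʃu]), so there is no rule changing /ʃ/ to [s] before the NMLZ suffix.
The alternation reflects palatalization before a front vowel: /k/ and /s/ become palato-alveolar [tʃ] and [ʃ] before a front vowel. /s/ is underlying.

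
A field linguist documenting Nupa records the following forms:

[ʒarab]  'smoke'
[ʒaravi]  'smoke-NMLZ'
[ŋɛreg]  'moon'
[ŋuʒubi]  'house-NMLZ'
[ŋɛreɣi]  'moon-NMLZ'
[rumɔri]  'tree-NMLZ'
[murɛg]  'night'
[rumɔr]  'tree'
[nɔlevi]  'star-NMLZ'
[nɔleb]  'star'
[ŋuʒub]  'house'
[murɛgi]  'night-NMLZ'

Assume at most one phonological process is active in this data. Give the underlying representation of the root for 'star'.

/nɔlev/

In [nɔleb] and [nɔlevi] the final segment of 'star' alternates: [b] ~ [v].
But 'house' keeps [b] in both environments ([ŋuʒub], [ŋuʒubi]), so there is no rule changing /b/ to [v] before the NMLZ suffix.
Therefore /v/ is basic and [b] is derived by word-final hardening (voiced fricatives become stops word-finally).
The underlying form of 'star' is therefore /nɔlev/.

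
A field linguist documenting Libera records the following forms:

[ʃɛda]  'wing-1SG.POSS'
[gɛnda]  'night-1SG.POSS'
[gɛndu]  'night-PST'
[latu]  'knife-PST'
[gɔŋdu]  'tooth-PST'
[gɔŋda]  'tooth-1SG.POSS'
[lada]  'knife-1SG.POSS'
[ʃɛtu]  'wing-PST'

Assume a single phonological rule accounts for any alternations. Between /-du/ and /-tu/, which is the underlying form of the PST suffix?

/-tu/

The PST morpheme has two allomorphs, [-du] and [-tu].
The 1SG.POSS suffix, which begins with [d], is invariant after every stem; so [d] is not altered by any rule here.
The PST suffix is therefore /-tu/ underlyingly, with post-nasal voicing: voiceless stops become voiced after a nasal.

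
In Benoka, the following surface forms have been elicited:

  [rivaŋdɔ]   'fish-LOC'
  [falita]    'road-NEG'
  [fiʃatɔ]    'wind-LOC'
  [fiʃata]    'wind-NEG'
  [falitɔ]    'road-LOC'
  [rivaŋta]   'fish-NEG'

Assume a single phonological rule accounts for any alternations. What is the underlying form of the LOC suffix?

/-dɔ/

The LOC suffix surfaces as [-dɔ] and [-tɔ], depending on the final segment of the stem.
By contrast the NEG suffix keeps its initial [t] throughout — that segment must be underlying.
The LOC suffix is therefore /-dɔ/ underlyingly, with post-vocalic devoicing: voiced stops become voiceless after a vowel.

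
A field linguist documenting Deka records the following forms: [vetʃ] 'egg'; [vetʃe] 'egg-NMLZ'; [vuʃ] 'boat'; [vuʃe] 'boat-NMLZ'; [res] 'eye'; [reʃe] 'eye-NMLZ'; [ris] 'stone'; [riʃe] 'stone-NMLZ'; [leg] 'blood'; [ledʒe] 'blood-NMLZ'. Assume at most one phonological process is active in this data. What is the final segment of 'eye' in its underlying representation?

/s/

The stem for 'eye' ends in [s] in [res] but [ʃ] in [reʃe].
If /ʃ/ were underlying and a rule turned it into [s] in isolation, 'boat' would also alternate; but it has [ʃ] in both [vuʃ] and [vuʃe].
Therefore /s/ is basic and [ʃ] is derived by palatalization before a front vowel (/g/ and /s/ become palato-alveolar [dʒ] and [ʃ] before a front vowel).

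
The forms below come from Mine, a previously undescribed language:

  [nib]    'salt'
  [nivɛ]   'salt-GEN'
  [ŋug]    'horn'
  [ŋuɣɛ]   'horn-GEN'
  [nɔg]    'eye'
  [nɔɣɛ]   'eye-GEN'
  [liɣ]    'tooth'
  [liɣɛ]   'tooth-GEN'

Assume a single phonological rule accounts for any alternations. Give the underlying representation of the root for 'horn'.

/ŋug/

The stem for 'horn' ends in [g] in [ŋug] but [ɣ] in [ŋuɣɛ].
The stem 'tooth' ([liɣ], [liɣɛ]) shows [ɣ] unchanged in both environments, so [ɣ] cannot be basic with [g] derived in isolation.
Therefore /g/ is basic and [ɣ] is derived by intervocalic spirantization (voiced stops become fricatives between vowels).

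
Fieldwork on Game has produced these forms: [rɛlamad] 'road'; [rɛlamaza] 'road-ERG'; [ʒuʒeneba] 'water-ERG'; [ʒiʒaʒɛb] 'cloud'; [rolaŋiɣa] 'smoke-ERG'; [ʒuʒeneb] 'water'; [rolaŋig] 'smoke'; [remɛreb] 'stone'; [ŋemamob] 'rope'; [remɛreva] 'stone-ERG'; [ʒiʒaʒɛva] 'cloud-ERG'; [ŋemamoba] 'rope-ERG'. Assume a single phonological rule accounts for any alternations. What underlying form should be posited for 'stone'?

/remɛrev/

The root 'stone' surfaces as [remɛreb] and [remɛreva], with a stem-final [b] ~ [v] alternation.
If /b/ were underlying and a rule turned it into [v] before the ERG suffix, 'water' would also alternate; but it has [b] in both [ʒuʒeneb] and [ʒuʒeneba].
Therefore /v/ is basic and [b] is derived by word-final hardening (voiced fricatives become stops word-finally).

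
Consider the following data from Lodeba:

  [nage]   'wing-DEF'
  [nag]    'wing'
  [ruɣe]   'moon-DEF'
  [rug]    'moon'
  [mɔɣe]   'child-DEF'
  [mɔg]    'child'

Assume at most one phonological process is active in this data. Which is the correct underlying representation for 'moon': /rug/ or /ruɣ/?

In [ruɣe] and [rug] the final segment of 'moon' alternates: [ɣ] ~ [g].
The stem 'wing' ([nage], [nag]) shows [g] unchanged in both environments, so [g] cannot be basic with [ɣ] derived before the DEF suffix.
The alternation reflects word-final hardening: voiced fricatives become stops word-finally. /ɣ/ is underlying.

/ruɣ/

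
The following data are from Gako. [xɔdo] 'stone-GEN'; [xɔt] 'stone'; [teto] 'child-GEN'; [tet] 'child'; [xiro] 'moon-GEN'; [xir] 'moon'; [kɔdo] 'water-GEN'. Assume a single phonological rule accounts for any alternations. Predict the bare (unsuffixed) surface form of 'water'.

In [xɔdo] and [xɔt] the final segment of 'stone' alternates: [d] ~ [t].
If /t/ were underlying and a rule turned it into [d] before the GEN suffix, 'child' would also alternate; but it has [t] in both [teto] and [tet].
The alternation reflects word-final obstruent devoicing: voiced obstruents become voiceless word-finally. /d/ is underlying.
From [kɔdo] the stem 'water' is /kɔd/; word-finally this yields [kɔt].

[kɔt]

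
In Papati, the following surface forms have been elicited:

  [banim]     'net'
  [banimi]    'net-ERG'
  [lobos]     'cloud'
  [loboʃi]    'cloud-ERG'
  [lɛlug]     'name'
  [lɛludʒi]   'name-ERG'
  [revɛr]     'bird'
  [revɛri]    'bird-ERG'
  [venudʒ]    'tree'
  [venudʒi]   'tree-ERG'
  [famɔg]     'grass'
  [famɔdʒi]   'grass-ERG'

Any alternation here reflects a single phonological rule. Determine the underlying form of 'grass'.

In [famɔg] and [famɔdʒi] the final segment of 'grass' alternates: [g] ~ [dʒ].
But 'tree' keeps [dʒ] in both environments ([venudʒ], [venudʒi]), so there is no rule changing /dʒ/ to [g] in isolation.
The underlying segment must be /g/; /g/ and /s/ become palato-alveolar [dʒ] and [ʃ] before a front vowel, yielding [dʒ] there.
So 'grass' = /famɔg/.

/famɔg/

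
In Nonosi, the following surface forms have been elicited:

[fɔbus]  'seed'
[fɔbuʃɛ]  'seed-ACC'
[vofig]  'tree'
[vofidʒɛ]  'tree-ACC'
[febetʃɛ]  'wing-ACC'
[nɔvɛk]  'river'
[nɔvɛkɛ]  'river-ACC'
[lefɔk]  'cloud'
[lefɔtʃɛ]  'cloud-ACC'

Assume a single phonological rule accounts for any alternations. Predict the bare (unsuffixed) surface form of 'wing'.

[febek]

In [lefɔk] and [lefɔtʃɛ] the final segment of 'cloud' alternates: [k] ~ [tʃ].
But 'river' keeps [k] in both environments ([nɔvɛk], [nɔvɛkɛ]), so there is no rule changing /k/ to [tʃ] before the ACC suffix.
Therefore /tʃ/ is basic and [k] is derived by depalatalization (palato-alveolar /tʃ/, /dʒ/ and /ʃ/ become [k], [g] and [s] when no front vowel follows).
From [febetʃɛ] the stem 'wing' is /febetʃ/; when no front vowel follows this yields [febek].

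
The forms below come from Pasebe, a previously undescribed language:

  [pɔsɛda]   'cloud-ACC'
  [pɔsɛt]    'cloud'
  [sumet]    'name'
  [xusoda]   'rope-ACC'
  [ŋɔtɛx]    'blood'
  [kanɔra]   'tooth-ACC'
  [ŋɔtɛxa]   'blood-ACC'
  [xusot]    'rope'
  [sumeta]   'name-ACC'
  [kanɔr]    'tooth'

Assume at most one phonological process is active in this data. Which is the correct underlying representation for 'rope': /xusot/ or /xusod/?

/xusod/

'rope' shows [d] ~ [t] at the end of the stem ([xusoda] vs [xusot]).
Compare 'name', with invariant [t] in [sumeta] and [sumet]: an analysis with underlying /t/ and a rule producing [d] before the ACC suffix would wrongly predict alternation here too.
Therefore /d/ is basic and [t] is derived by word-final obstruent devoicing (voiced obstruents become voiceless word-finally).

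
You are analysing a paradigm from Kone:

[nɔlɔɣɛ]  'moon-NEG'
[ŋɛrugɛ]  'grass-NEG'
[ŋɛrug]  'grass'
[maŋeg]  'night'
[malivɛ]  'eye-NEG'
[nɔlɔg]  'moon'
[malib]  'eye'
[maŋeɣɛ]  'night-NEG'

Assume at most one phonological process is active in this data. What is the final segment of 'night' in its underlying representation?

'night' shows [ɣ] ~ [g] at the end of the stem ([maŋeɣɛ] vs [maŋeg]).
Compare 'grass', with invariant [g] in [ŋɛrugɛ] and [ŋɛrug]: an analysis with underlying /g/ and a rule producing [ɣ] before the NEG suffix would wrongly predict alternation here too.
The alternation reflects word-final hardening: voiced fricatives become stops word-finally. /ɣ/ is underlying.

/ɣ/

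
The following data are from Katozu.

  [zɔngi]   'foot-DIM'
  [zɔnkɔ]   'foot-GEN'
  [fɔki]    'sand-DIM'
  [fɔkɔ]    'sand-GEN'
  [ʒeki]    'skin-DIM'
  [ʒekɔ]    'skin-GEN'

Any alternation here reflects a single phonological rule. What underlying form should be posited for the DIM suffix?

The DIM morpheme has two allomorphs, [-gi] and [-ki].
By contrast the GEN suffix keeps its initial [k] throughout — that segment must be underlying.
So the underlying form is /-gi/, and voiced stops become voiceless after a vowel.

/-gi/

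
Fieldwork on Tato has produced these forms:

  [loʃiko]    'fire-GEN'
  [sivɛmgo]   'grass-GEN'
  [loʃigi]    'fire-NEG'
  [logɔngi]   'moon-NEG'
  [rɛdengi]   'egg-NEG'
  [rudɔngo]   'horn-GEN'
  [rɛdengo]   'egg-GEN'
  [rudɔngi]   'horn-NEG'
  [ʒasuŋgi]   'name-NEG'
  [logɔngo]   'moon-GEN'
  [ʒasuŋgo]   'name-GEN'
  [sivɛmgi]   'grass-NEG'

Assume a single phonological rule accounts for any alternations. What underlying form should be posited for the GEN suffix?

The GEN suffix surfaces as [-go] and [-ko], depending on the final segment of the stem.
By contrast the NEG suffix keeps its initial [g] throughout — that segment must be underlying.
The GEN suffix is therefore /-ko/ underlyingly, with post-nasal voicing: voiceless stops become voiced after a nasal.

/-ko/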